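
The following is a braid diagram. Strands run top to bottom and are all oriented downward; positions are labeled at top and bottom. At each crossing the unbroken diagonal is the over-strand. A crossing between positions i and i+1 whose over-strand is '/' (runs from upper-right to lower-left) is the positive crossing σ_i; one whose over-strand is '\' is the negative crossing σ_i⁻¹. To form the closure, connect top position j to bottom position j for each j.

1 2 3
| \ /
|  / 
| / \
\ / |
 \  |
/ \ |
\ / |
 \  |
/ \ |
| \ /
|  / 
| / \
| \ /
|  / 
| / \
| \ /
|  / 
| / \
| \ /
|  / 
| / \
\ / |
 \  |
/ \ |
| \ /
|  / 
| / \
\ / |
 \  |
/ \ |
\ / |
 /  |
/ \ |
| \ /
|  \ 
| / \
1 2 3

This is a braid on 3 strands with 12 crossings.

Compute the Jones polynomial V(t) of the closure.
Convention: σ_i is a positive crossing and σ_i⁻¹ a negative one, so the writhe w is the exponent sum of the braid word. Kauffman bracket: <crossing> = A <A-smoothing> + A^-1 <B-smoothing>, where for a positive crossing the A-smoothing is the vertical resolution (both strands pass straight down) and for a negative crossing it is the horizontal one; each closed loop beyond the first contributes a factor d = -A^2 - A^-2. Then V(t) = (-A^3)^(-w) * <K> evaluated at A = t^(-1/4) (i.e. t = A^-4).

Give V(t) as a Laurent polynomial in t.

Reading the diagram top to bottom ('/'-over between positions i,i+1 = s_i, '\'-over = s_i^-1): braid word = s2 s1^-1 s1^-1 s2 s2 s2 s2 s1^-1 s2 s1^-1 s1 s2^-1.
The presented braid s2 s1^-1 s1^-1 s2 s2 s2 s2 s1^-1 s2 s1^-1 s1 s2^-1 on 3 strands reduces by inverse Markov moves (closure unchanged at each step):
  Deconjugate: the word is γ·β·γ⁻¹ with γ = s2 (prefix) and γ⁻¹ = s2^-1 (suffix); strip both.
  Deconjugate: the word is γ·β·γ⁻¹ with γ = s1^-1 (prefix) and γ⁻¹ = s1 (suffix); strip both.
Reduced to β = s1^-1 s2 s2 s2 s2 s1^-1 s2 s1^-1 on 3 strands, 8 crossings.
Compute on β:
Braid: s1^-1 s2 s2 s2 s2 s1^-1 s2 s1^-1 on 3 strands, 8 crossings.
Writhe w = (#positive) - (#negative) = 5 - 3 = 2.
State-sum expansion of <K>. There are 2^8 = 256 states.
For each crossing: s=0 is the vertical smoothing, s=1 horizontal. Crossing k contributes A^(sign_k * (1 - 2*s_k)); loop factor d = -A^2 - A^-2.
Tabulate the states by total A-exponent and number of loops L (A-exp: L × count):
  A^8: L=4 ×1
  A^6: L=3 ×8
  A^4: L=2 ×22, L=4 ×6
  A^2: L=1 ×23, L=3 ×29, L=5 ×4
  A^0: L=2 ×47, L=4 ×22, L=6 ×1
  A^-2: L=3 ×48, L=5 ×8
  A^-4: L=4 ×27, L=6 ×1
  A^-6: L=5 ×8
  A^-8: L=6 ×1
Each group contributes A^e * Σ count * d^(L-1):
Powers of d = -A^2 - A^-2: d^2 = A^4 + 2 + A^-4; d^3 = -A^6 - 3*A^2 - 3*A^-2 - A^-6; d^4 = A^8 + 4*A^4 + 6 + 4*A^-4 + A^-8; d^5 = -A^10 - 5*A^6 - 10*A^2 - 10*A^-2 - 5*A^-6 - A^-10.
  A^8 * (d^3) = -A^14 - 3*A^10 - 3*A^6 - A^2
  A^6 * (8*d^2) = 8*A^10 + 16*A^6 + 8*A^2
  A^4 * (22*d + 6*d^3) = -6*A^10 - 40*A^6 - 40*A^2 - 6*A^-2
  A^2 * (23 + 29*d^2 + 4*d^4) = 4*A^10 + 45*A^6 + 105*A^2 + 45*A^-2 + 4*A^-6
  A^0 * (47*d + 22*d^3 + d^5) = -A^10 - 27*A^6 - 123*A^2 - 123*A^-2 - 27*A^-6 - A^-10
  A^-2 * (48*d^2 + 8*d^4) = 8*A^6 + 80*A^2 + 144*A^-2 + 80*A^-6 + 8*A^-10
  A^-4 * (27*d^3 + d^5) = -A^6 - 32*A^2 - 91*A^-2 - 91*A^-6 - 32*A^-10 - A^-14
  A^-6 * (8*d^4) = 8*A^2 + 32*A^-2 + 48*A^-6 + 32*A^-10 + 8*A^-14
  A^-8 * (d^5) = -A^2 - 5*A^-2 - 10*A^-6 - 10*A^-10 - 5*A^-14 - A^-18
Summing the groups: <K> = -A^14 + 2*A^10 - 2*A^6 + 4*A^2 - 4*A^-2 + 4*A^-6 - 3*A^-10 + 2*A^-14 - A^-18
Normalise by the writhe: (-A^3)^(-w) = (-A^3)^(-2) = A^-6, so f(A) = A^-6 * <K> = -A^8 + 2*A^4 - 2 + 4*A^-4 - 4*A^-8 + 4*A^-12 - 3*A^-16 + 2*A^-20 - A^-24.
Substitute A = t^(-1/4), i.e. A^e → t^(-e/4): V(t) = -t^6 + 2*t^5 - 3*t^4 + 4*t^3 - 4*t^2 + 4*t - 2 + 2*t^-1 - t^-2

Answer: -t^6 + 2*t^5 - 3*t^4 + 4*t^3 - 4*t^2 + 4*t - 2 + 2*t^-1 - t^-2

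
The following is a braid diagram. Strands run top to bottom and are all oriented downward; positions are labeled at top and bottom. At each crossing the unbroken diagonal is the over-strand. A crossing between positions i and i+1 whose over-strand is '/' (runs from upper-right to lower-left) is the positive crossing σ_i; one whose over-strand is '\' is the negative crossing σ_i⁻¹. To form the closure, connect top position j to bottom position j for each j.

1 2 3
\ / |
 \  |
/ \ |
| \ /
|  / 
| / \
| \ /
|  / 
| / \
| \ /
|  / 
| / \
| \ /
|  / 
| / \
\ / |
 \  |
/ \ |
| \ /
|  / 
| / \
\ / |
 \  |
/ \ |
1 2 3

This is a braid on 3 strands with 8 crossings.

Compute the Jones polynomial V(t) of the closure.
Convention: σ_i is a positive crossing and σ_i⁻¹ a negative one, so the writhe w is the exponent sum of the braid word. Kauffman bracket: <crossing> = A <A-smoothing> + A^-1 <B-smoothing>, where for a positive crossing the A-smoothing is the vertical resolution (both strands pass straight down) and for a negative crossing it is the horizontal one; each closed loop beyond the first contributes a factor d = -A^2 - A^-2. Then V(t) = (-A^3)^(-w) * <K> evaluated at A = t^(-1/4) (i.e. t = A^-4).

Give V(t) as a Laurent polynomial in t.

-t^6 + 2*t^5 - 3*t^4 + 4*t^3 - 4*t^2 + 4*t - 2 + 2*t^-1 - t^-2

Derivation:
Reading the diagram top to bottom ('/'-over between positions i,i+1 = s_i, '\'-over = s_i^-1): braid word = s1^-1 s2 s2 s2 s2 s1^-1 s2 s1^-1.
Braid: s1^-1 s2 s2 s2 s2 s1^-1 s2 s1^-1 on 3 strands, 8 crossings.
Writhe w = (#positive) - (#negative) = 5 - 3 = 2.
State-sum expansion of <K>. There are 2^8 = 256 states.
Each crossing splits two ways (0=vertical, 1=horizontal). The state's weight is A^(#A-smoothings - #B-smoothings) * d^(loops - 1).
Tabulate the states by total A-exponent and number of loops L (A-exp: L × count):
  A^8: L=4 ×1
  A^6: L=3 ×8
  A^4: L=2 ×22, L=4 ×6
  A^2: L=1 ×23, L=3 ×29, L=5 ×4
  A^0: L=2 ×47, L=4 ×22, L=6 ×1
  A^-2: L=3 ×48, L=5 ×8
  A^-4: L=4 ×27, L=6 ×1
  A^-6: L=5 ×8
  A^-8: L=6 ×1
Each group contributes A^e * Σ count * d^(L-1):
Powers of d = -A^2 - A^-2: d^2 = A^4 + 2 + A^-4; d^3 = -A^6 - 3*A^2 - 3*A^-2 - A^-6; d^4 = A^8 + 4*A^4 + 6 + 4*A^-4 + A^-8; d^5 = -A^10 - 5*A^6 - 10*A^2 - 10*A^-2 - 5*A^-6 - A^-10.
  A^8 * (d^3) = -A^14 - 3*A^10 - 3*A^6 - A^2
  A^6 * (8*d^2) = 8*A^10 + 16*A^6 + 8*A^2
  A^4 * (22*d + 6*d^3) = -6*A^10 - 40*A^6 - 40*A^2 - 6*A^-2
  A^2 * (23 + 29*d^2 + 4*d^4) = 4*A^10 + 45*A^6 + 105*A^2 + 45*A^-2 + 4*A^-6
  A^0 * (47*d + 22*d^3 + d^5) = -A^10 - 27*A^6 - 123*A^2 - 123*A^-2 - 27*A^-6 - A^-10
  A^-2 * (48*d^2 + 8*d^4) = 8*A^6 + 80*A^2 + 144*A^-2 + 80*A^-6 + 8*A^-10
  A^-4 * (27*d^3 + d^5) = -A^6 - 32*A^2 - 91*A^-2 - 91*A^-6 - 32*A^-10 - A^-14
  A^-6 * (8*d^4) = 8*A^2 + 32*A^-2 + 48*A^-6 + 32*A^-10 + 8*A^-14
  A^-8 * (d^5) = -A^2 - 5*A^-2 - 10*A^-6 - 10*A^-10 - 5*A^-14 - A^-18
Summing the groups: <K> = -A^14 + 2*A^10 - 2*A^6 + 4*A^2 - 4*A^-2 + 4*A^-6 - 3*A^-10 + 2*A^-14 - A^-18
Normalise by the writhe: (-A^3)^(-w) = (-A^3)^(-2) = A^-6, so f(A) = A^-6 * <K> = -A^8 + 2*A^4 - 2 + 4*A^-4 - 4*A^-8 + 4*A^-12 - 3*A^-16 + 2*A^-20 - A^-24.
Substitute A = t^(-1/4), i.e. A^e → t^(-e/4): V(t) = -t^6 + 2*t^5 - 3*t^4 + 4*t^3 - 4*t^2 + 4*t - 2 + 2*t^-1 - t^-2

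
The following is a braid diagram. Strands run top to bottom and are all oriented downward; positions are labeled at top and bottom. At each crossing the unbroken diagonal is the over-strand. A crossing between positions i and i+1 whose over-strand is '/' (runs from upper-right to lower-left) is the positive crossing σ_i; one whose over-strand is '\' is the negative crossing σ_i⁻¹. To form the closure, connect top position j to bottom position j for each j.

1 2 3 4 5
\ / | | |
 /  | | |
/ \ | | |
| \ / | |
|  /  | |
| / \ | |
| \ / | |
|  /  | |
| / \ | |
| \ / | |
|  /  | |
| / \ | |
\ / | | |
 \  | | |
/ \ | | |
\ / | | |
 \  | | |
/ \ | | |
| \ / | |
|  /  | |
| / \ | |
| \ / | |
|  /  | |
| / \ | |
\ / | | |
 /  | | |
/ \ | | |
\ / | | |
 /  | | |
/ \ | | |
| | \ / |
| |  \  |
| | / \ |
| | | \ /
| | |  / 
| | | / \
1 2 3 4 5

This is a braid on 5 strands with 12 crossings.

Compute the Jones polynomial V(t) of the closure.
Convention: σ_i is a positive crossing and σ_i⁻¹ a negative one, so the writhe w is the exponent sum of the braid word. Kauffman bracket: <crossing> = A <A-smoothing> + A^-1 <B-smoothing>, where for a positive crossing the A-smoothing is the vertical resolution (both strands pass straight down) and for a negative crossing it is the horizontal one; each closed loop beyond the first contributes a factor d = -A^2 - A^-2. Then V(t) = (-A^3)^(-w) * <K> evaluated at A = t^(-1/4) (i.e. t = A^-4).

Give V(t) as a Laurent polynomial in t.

Reading the diagram top to bottom ('/'-over between positions i,i+1 = s_i, '\'-over = s_i^-1): braid word = s1 s2 s2 s2 s1^-1 s1^-1 s2 s2 s1 s1 s3^-1 s4.
The presented braid s1 s2 s2 s2 s1^-1 s1^-1 s2 s2 s1 s1 s3^-1 s4 on 5 strands reduces by inverse Markov moves (closure unchanged at each step):
  Destabilize: the word has the form β·s4 where s4 occurs only as the final letter (β ∈ B_4); drop it and the last strand → 4 strands.
  Destabilize: the word has the form β·s3^-1 where s3^-1 occurs only as the final letter (β ∈ B_3); drop it and the last strand → 3 strands.
Reduced to β = s1 s2 s2 s2 s1^-1 s1^-1 s2 s2 s1 s1 on 3 strands, 10 crossings.
Compute on β:
Braid: s1 s2 s2 s2 s1^-1 s1^-1 s2 s2 s1 s1 on 3 strands, 10 crossings.
Writhe w = (#positive) - (#negative) = 8 - 2 = 6.
Enumerate smoothing states for the bracket polynomial. There are 2^10 = 1024 states.
Each crossing splits two ways (0=vertical, 1=horizontal). The state's weight is A^(#A-smoothings - #B-smoothings) * d^(loops - 1).
Tabulate the states by total A-exponent and number of loops L (A-exp: L × count):
  A^10: L=3 ×1
  A^8: L=2 ×7, L=4 ×3
  A^6: L=1 ×10, L=3 ×32, L=5 ×3
  A^4: L=2 ×76, L=4 ×43, L=6 ×1
  A^2: L=1 ×51, L=3 ×132, L=5 ×27
  A^0: L=2 ×135, L=4 ×109, L=6 ×8
  A^-2: L=3 ×161, L=5 ×48, L=7 ×1
  A^-4: L=4 ×109, L=6 ×11
  A^-6: L=5 ×44, L=7 ×1
  A^-8: L=6 ×10
  A^-10: L=7 ×1
Each group contributes A^e * Σ count * d^(L-1):
Powers of d = -A^2 - A^-2: d^2 = A^4 + 2 + A^-4; d^3 = -A^6 - 3*A^2 - 3*A^-2 - A^-6; d^4 = A^8 + 4*A^4 + 6 + 4*A^-4 + A^-8; d^5 = -A^10 - 5*A^6 - 10*A^2 - 10*A^-2 - 5*A^-6 - A^-10; d^6 = A^12 + 6*A^8 + 15*A^4 + 20 + 15*A^-4 + 6*A^-8 + A^-12.
  A^10 * (d^2) = A^14 + 2*A^10 + A^6
  A^8 * (7*d + 3*d^3) = -3*A^14 - 16*A^10 - 16*A^6 - 3*A^2
  A^6 * (10 + 32*d^2 + 3*d^4) = 3*A^14 + 44*A^10 + 92*A^6 + 44*A^2 + 3*A^-2
  A^4 * (76*d + 43*d^3 + d^5) = -A^14 - 48*A^10 - 215*A^6 - 215*A^2 - 48*A^-2 - A^-6
  A^2 * (51 + 132*d^2 + 27*d^4) = 27*A^10 + 240*A^6 + 477*A^2 + 240*A^-2 + 27*A^-6
  A^0 * (135*d + 109*d^3 + 8*d^5) = -8*A^10 - 149*A^6 - 542*A^2 - 542*A^-2 - 149*A^-6 - 8*A^-10
  A^-2 * (161*d^2 + 48*d^4 + d^6) = A^10 + 54*A^6 + 368*A^2 + 630*A^-2 + 368*A^-6 + 54*A^-10 + A^-14
  A^-4 * (109*d^3 + 11*d^5) = -11*A^6 - 164*A^2 - 437*A^-2 - 437*A^-6 - 164*A^-10 - 11*A^-14
  A^-6 * (44*d^4 + d^6) = A^6 + 50*A^2 + 191*A^-2 + 284*A^-6 + 191*A^-10 + 50*A^-14 + A^-18
  A^-8 * (10*d^5) = -10*A^2 - 50*A^-2 - 100*A^-6 - 100*A^-10 - 50*A^-14 - 10*A^-18
  A^-10 * (d^6) = A^2 + 6*A^-2 + 15*A^-6 + 20*A^-10 + 15*A^-14 + 6*A^-18 + A^-22
Summing the groups: <K> = 2*A^10 - 3*A^6 + 6*A^2 - 7*A^-2 + 7*A^-6 - 7*A^-10 + 5*A^-14 - 3*A^-18 + A^-22
Normalise by the writhe: (-A^3)^(-w) = (-A^3)^(-6) = A^-18, so f(A) = A^-18 * <K> = 2*A^-8 - 3*A^-12 + 6*A^-16 - 7*A^-20 + 7*A^-24 - 7*A^-28 + 5*A^-32 - 3*A^-36 + A^-40.
Substitute A = t^(-1/4), i.e. A^e → t^(-e/4): V(t) = t^10 - 3*t^9 + 5*t^8 - 7*t^7 + 7*t^6 - 7*t^5 + 6*t^4 - 3*t^3 + 2*t^2

Answer: t^10 - 3*t^9 + 5*t^8 - 7*t^7 + 7*t^6 - 7*t^5 + 6*t^4 - 3*t^3 + 2*t^2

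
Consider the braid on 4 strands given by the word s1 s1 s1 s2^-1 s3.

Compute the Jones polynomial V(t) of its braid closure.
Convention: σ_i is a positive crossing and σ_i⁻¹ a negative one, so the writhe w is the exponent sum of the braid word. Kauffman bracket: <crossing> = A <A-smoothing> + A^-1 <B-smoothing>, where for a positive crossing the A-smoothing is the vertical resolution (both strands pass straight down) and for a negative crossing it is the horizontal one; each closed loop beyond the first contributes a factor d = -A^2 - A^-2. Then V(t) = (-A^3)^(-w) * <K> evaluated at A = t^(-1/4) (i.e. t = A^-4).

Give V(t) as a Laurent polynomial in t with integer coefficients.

-t^4 + t^3 + t

Derivation:
The presented braid s1 s1 s1 s2^-1 s3 on 4 strands reduces by inverse Markov moves (closure unchanged at each step):
  Destabilize: the word has the form β·s3 where s3 occurs only as the final letter (β ∈ B_3); drop it and the last strand → 3 strands.
  Destabilize: the word has the form β·s2^-1 where s2^-1 occurs only as the final letter (β ∈ B_2); drop it and the last strand → 2 strands.
Reduced to β = s1 s1 s1 on 2 strands, 3 crossings.
Compute on β:
Braid: s1 s1 s1 on 2 strands, 3 crossings.
Writhe w = (#positive) - (#negative) = 3 - 0 = 3.
Computing the Kauffman bracket via state sum. There are 2^3 = 8 states.
Each crossing splits two ways (0=vertical, 1=horizontal). The state's weight is A^(#A-smoothings - #B-smoothings) * d^(loops - 1).
  state 000: A-exp=+3, loops=2, term = A^3 * d^1
  state 001: A-exp=+1, loops=1, term = A^1 * d^0
  state 010: A-exp=+1, loops=1, term = A^1 * d^0
  state 011: A-exp=-1, loops=2, term = A^-1 * d^1
  state 100: A-exp=+1, loops=1, term = A^1 * d^0
  state 101: A-exp=-1, loops=2, term = A^-1 * d^1
  state 110: A-exp=-1, loops=2, term = A^-1 * d^1
  state 111: A-exp=-3, loops=3, term = A^-3 * d^2
Collect the terms by A-exponent (count of states per loop number):
Powers of d = -A^2 - A^-2: d^2 = A^4 + 2 + A^-4.
  A^3 * (d) = -A^5 - A
  A^1 * (3) = 3*A
  A^-1 * (3*d) = -3*A - 3*A^-3
  A^-3 * (d^2) = A + 2*A^-3 + A^-7
Summing the groups: <K> = -A^5 - A^-3 + A^-7
Normalise by the writhe: (-A^3)^(-w) = (-A^3)^(-3) = -A^-9, so f(A) = -A^-9 * <K> = A^-4 + A^-12 - A^-16.
Substitute A = t^(-1/4), i.e. A^e → t^(-e/4): V(t) = -t^4 + t^3 + t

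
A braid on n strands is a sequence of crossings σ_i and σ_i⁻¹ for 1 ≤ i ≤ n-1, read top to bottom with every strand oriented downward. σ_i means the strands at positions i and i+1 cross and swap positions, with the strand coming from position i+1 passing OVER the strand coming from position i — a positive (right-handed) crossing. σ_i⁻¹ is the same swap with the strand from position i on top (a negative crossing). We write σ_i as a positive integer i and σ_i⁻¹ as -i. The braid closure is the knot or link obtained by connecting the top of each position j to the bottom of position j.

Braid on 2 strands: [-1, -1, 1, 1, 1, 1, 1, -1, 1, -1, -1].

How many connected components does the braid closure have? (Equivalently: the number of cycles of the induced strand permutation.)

1

Derivation:
Track the strand permutation on 2 strands, starting from identity.
  step 1: s1^-1 swaps positions 1,2 -> [2 1]
  step 2: s1^-1 swaps positions 1,2 -> [1 2]
  step 3: s1 swaps positions 1,2 -> [2 1]
  step 4: s1 swaps positions 1,2 -> [1 2]
  step 5: s1 swaps positions 1,2 -> [2 1]
  step 6: s1 swaps positions 1,2 -> [1 2]
  step 7: s1 swaps positions 1,2 -> [2 1]
  step 8: s1^-1 swaps positions 1,2 -> [1 2]
  step 9: s1 swaps positions 1,2 -> [2 1]
  step 10: s1^-1 swaps positions 1,2 -> [1 2]
  step 11: s1^-1 swaps positions 1,2 -> [2 1]
Final permutation (position -> original strand): [2 1]
Closure components = cycle count of this permutation = 1.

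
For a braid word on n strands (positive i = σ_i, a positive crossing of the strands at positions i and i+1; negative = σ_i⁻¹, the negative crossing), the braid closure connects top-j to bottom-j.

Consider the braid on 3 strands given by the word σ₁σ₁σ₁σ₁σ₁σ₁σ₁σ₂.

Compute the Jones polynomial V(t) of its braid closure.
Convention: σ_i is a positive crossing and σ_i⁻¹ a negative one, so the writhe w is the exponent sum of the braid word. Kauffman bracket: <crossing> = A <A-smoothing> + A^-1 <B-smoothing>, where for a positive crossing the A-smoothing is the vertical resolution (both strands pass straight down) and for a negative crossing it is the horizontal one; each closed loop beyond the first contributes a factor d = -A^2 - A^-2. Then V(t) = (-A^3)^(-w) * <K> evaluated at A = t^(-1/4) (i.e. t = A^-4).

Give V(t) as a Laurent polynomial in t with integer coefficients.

The presented braid s1 s1 s1 s1 s1 s1 s1 s2 on 3 strands reduces by inverse Markov moves (closure unchanged at each step):
  Destabilize: the word has the form β·s2 where s2 occurs only as the final letter (β ∈ B_2); drop it and the last strand → 2 strands.
Reduced to β = s1 s1 s1 s1 s1 s1 s1 on 2 strands, 7 crossings.
Compute on β:
Braid: s1 s1 s1 s1 s1 s1 s1 on 2 strands, 7 crossings.
Writhe w = (#positive) - (#negative) = 7 - 0 = 7.
Computing the Kauffman bracket via state sum. There are 2^7 = 128 states.
For each crossing: s=0 is the vertical smoothing, s=1 horizontal. Crossing k contributes A^(sign_k * (1 - 2*s_k)); loop factor d = -A^2 - A^-2.
Tabulate the states by total A-exponent and number of loops L (A-exp: L × count):
  A^7: L=2 ×1
  A^5: L=1 ×7
  A^3: L=2 ×21
  A^1: L=3 ×35
  A^-1: L=4 ×35
  A^-3: L=5 ×21
  A^-5: L=6 ×7
  A^-7: L=7 ×1
Each group contributes A^e * Σ count * d^(L-1):
Powers of d = -A^2 - A^-2: d^2 = A^4 + 2 + A^-4; d^3 = -A^6 - 3*A^2 - 3*A^-2 - A^-6; d^4 = A^8 + 4*A^4 + 6 + 4*A^-4 + A^-8; d^5 = -A^10 - 5*A^6 - 10*A^2 - 10*A^-2 - 5*A^-6 - A^-10; d^6 = A^12 + 6*A^8 + 15*A^4 + 20 + 15*A^-4 + 6*A^-8 + A^-12.
  A^7 * (d) = -A^9 - A^5
  A^5 * (7) = 7*A^5
  A^3 * (21*d) = -21*A^5 - 21*A
  A^1 * (35*d^2) = 35*A^5 + 70*A + 35*A^-3
  A^-1 * (35*d^3) = -35*A^5 - 105*A - 105*A^-3 - 35*A^-7
  A^-3 * (21*d^4) = 21*A^5 + 84*A + 126*A^-3 + 84*A^-7 + 21*A^-11
  A^-5 * (7*d^5) = -7*A^5 - 35*A - 70*A^-3 - 70*A^-7 - 35*A^-11 - 7*A^-15
  A^-7 * (d^6) = A^5 + 6*A + 15*A^-3 + 20*A^-7 + 15*A^-11 + 6*A^-15 + A^-19
Summing the groups: <K> = -A^9 - A + A^-3 - A^-7 + A^-11 - A^-15 + A^-19
Normalise by the writhe: (-A^3)^(-w) = (-A^3)^(-7) = -A^-21, so f(A) = -A^-21 * <K> = A^-12 + A^-20 - A^-24 + A^-28 - A^-32 + A^-36 - A^-40.
Substitute A = t^(-1/4), i.e. A^e → t^(-e/4): V(t) = -t^10 + t^9 - t^8 + t^7 - t^6 + t^5 + t^3

Answer: -t^10 + t^9 - t^8 + t^7 - t^6 + t^5 + t^3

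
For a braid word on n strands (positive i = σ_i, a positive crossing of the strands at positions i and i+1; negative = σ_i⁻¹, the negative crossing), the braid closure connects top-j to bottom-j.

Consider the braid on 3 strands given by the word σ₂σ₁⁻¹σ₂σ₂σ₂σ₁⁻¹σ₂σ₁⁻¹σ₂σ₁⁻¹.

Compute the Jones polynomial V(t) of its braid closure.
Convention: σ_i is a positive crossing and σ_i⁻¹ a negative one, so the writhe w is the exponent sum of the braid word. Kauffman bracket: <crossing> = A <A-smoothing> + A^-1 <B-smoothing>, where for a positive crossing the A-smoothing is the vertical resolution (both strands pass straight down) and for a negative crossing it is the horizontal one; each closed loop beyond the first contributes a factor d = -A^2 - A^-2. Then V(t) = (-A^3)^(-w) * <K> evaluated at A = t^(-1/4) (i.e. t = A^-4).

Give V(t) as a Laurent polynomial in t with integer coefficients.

t^7 - 4*t^6 + 7*t^5 - 11*t^4 + 14*t^3 - 14*t^2 + 14*t - 10 + 7*t^-1 - 4*t^-2 + t^-3

Derivation:
Braid: s2 s1^-1 s2 s2 s2 s1^-1 s2 s1^-1 s2 s1^-1 on 3 strands, 10 crossings.
Writhe w = (#positive) - (#negative) = 6 - 4 = 2.
Computing the Kauffman bracket via state sum. There are 2^10 = 1024 states.
Smooth each crossing (0=||, 1=⌣⌢); contribution A^(Σ sign_k(1-2s_k)) * d^(L-1).
Tabulate the states by total A-exponent and number of loops L (A-exp: L × count):
  A^10: L=5 ×1
  A^8: L=4 ×10
  A^6: L=3 ×42, L=5 ×3
  A^4: L=2 ×90, L=4 ×29, L=6 ×1
  A^2: L=1 ×87, L=3 ×110, L=5 ×13
  A^0: L=2 ×179, L=4 ×71, L=6 ×2
  A^-2: L=3 ×187, L=5 ×23
  A^-4: L=4 ×117, L=6 ×3
  A^-6: L=5 ×45
  A^-8: L=6 ×10
  A^-10: L=7 ×1
Each group contributes A^e * Σ count * d^(L-1):
Powers of d = -A^2 - A^-2: d^2 = A^4 + 2 + A^-4; d^3 = -A^6 - 3*A^2 - 3*A^-2 - A^-6; d^4 = A^8 + 4*A^4 + 6 + 4*A^-4 + A^-8; d^5 = -A^10 - 5*A^6 - 10*A^2 - 10*A^-2 - 5*A^-6 - A^-10; d^6 = A^12 + 6*A^8 + 15*A^4 + 20 + 15*A^-4 + 6*A^-8 + A^-12.
  A^10 * (d^4) = A^18 + 4*A^14 + 6*A^10 + 4*A^6 + A^2
  A^8 * (10*d^3) = -10*A^14 - 30*A^10 - 30*A^6 - 10*A^2
  A^6 * (42*d^2 + 3*d^4) = 3*A^14 + 54*A^10 + 102*A^6 + 54*A^2 + 3*A^-2
  A^4 * (90*d + 29*d^3 + d^5) = -A^14 - 34*A^10 - 187*A^6 - 187*A^2 - 34*A^-2 - A^-6
  A^2 * (87 + 110*d^2 + 13*d^4) = 13*A^10 + 162*A^6 + 385*A^2 + 162*A^-2 + 13*A^-6
  A^0 * (179*d + 71*d^3 + 2*d^5) = -2*A^10 - 81*A^6 - 412*A^2 - 412*A^-2 - 81*A^-6 - 2*A^-10
  A^-2 * (187*d^2 + 23*d^4) = 23*A^6 + 279*A^2 + 512*A^-2 + 279*A^-6 + 23*A^-10
  A^-4 * (117*d^3 + 3*d^5) = -3*A^6 - 132*A^2 - 381*A^-2 - 381*A^-6 - 132*A^-10 - 3*A^-14
  A^-6 * (45*d^4) = 45*A^2 + 180*A^-2 + 270*A^-6 + 180*A^-10 + 45*A^-14
  A^-8 * (10*d^5) = -10*A^2 - 50*A^-2 - 100*A^-6 - 100*A^-10 - 50*A^-14 - 10*A^-18
  A^-10 * (d^6) = A^2 + 6*A^-2 + 15*A^-6 + 20*A^-10 + 15*A^-14 + 6*A^-18 + A^-22
Summing the groups: <K> = A^18 - 4*A^14 + 7*A^10 - 10*A^6 + 14*A^2 - 14*A^-2 + 14*A^-6 - 11*A^-10 + 7*A^-14 - 4*A^-18 + A^-22
Normalise by the writhe: (-A^3)^(-w) = (-A^3)^(-2) = A^-6, so f(A) = A^-6 * <K> = A^12 - 4*A^8 + 7*A^4 - 10 + 14*A^-4 - 14*A^-8 + 14*A^-12 - 11*A^-16 + 7*A^-20 - 4*A^-24 + A^-28.
Substitute A = t^(-1/4), i.e. A^e → t^(-e/4): V(t) = t^7 - 4*t^6 + 7*t^5 - 11*t^4 + 14*t^3 - 14*t^2 + 14*t - 10 + 7*t^-1 - 4*t^-2 + t^-3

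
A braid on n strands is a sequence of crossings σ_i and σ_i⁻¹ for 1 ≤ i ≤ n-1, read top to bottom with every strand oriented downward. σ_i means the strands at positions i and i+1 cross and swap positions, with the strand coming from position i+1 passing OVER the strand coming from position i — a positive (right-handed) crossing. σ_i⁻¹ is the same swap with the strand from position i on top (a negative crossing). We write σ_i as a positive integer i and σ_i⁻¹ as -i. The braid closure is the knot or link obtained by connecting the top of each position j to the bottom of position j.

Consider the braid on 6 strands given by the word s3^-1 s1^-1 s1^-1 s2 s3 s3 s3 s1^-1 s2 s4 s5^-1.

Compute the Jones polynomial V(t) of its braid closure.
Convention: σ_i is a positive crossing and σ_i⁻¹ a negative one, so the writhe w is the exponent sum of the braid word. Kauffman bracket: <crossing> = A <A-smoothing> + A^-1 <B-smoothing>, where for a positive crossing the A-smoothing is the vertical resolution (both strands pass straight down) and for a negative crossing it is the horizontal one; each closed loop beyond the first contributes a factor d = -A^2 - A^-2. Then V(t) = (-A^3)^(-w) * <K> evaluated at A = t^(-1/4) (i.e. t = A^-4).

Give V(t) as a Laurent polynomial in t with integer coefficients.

The presented braid s3^-1 s1^-1 s1^-1 s2 s3 s3 s3 s1^-1 s2 s4 s5^-1 on 6 strands reduces by inverse Markov moves (closure unchanged at each step):
  Destabilize: the word has the form β·s5^-1 where s5^-1 occurs only as the final letter (β ∈ B_5); drop it and the last strand → 5 strands.
  Destabilize: the word has the form β·s4 where s4 occurs only as the final letter (β ∈ B_4); drop it and the last strand → 4 strands.
Reduced to β = s3^-1 s1^-1 s1^-1 s2 s3 s3 s3 s1^-1 s2 on 4 strands, 9 crossings.
Compute on β:
Braid: s3^-1 s1^-1 s1^-1 s2 s3 s3 s3 s1^-1 s2 on 4 strands, 9 crossings.
Writhe w = (#positive) - (#negative) = 5 - 4 = 1.
Computing the Kauffman bracket via state sum. There are 2^9 = 512 states.
For each crossing: s=0 is the vertical smoothing, s=1 horizontal. Crossing k contributes A^(sign_k * (1 - 2*s_k)); loop factor d = -A^2 - A^-2.
Tabulate the states by total A-exponent and number of loops L (A-exp: L × count):
  A^9: L=4 ×1
  A^7: L=3 ×5, L=5 ×4
  A^5: L=2 ×10, L=4 ×23, L=6 ×3
  A^3: L=1 ×8, L=3 ×57, L=5 ×18, L=7 ×1
  A^1: L=2 ×70, L=4 ×50, L=6 ×6
  A^-1: L=1 ×33, L=3 ×75, L=5 ×18
  A^-3: L=2 ×51, L=4 ×32, L=6 ×1
  A^-5: L=3 ×32, L=5 ×4
  A^-7: L=4 ×9
  A^-9: L=5 ×1
Each group contributes A^e * Σ count * d^(L-1):
Powers of d = -A^2 - A^-2: d^2 = A^4 + 2 + A^-4; d^3 = -A^6 - 3*A^2 - 3*A^-2 - A^-6; d^4 = A^8 + 4*A^4 + 6 + 4*A^-4 + A^-8; d^5 = -A^10 - 5*A^6 - 10*A^2 - 10*A^-2 - 5*A^-6 - A^-10; d^6 = A^12 + 6*A^8 + 15*A^4 + 20 + 15*A^-4 + 6*A^-8 + A^-12.
  A^9 * (d^3) = -A^15 - 3*A^11 - 3*A^7 - A^3
  A^7 * (5*d^2 + 4*d^4) = 4*A^15 + 21*A^11 + 34*A^7 + 21*A^3 + 4*A^-1
  A^5 * (10*d + 23*d^3 + 3*d^5) = -3*A^15 - 38*A^11 - 109*A^7 - 109*A^3 - 38*A^-1 - 3*A^-5
  A^3 * (8 + 57*d^2 + 18*d^4 + d^6) = A^15 + 24*A^11 + 144*A^7 + 250*A^3 + 144*A^-1 + 24*A^-5 + A^-9
  A^1 * (70*d + 50*d^3 + 6*d^5) = -6*A^11 - 80*A^7 - 280*A^3 - 280*A^-1 - 80*A^-5 - 6*A^-9
  A^-1 * (33 + 75*d^2 + 18*d^4) = 18*A^7 + 147*A^3 + 291*A^-1 + 147*A^-5 + 18*A^-9
  A^-3 * (51*d + 32*d^3 + d^5) = -A^7 - 37*A^3 - 157*A^-1 - 157*A^-5 - 37*A^-9 - A^-13
  A^-5 * (32*d^2 + 4*d^4) = 4*A^3 + 48*A^-1 + 88*A^-5 + 48*A^-9 + 4*A^-13
  A^-7 * (9*d^3) = -9*A^-1 - 27*A^-5 - 27*A^-9 - 9*A^-13
  A^-9 * (d^4) = A^-1 + 4*A^-5 + 6*A^-9 + 4*A^-13 + A^-17
Summing the groups: <K> = A^15 - 2*A^11 + 3*A^7 - 5*A^3 + 4*A^-1 - 4*A^-5 + 3*A^-9 - 2*A^-13 + A^-17
Normalise by the writhe: (-A^3)^(-w) = (-A^3)^(-1) = -A^-3, so f(A) = -A^-3 * <K> = -A^12 + 2*A^8 - 3*A^4 + 5 - 4*A^-4 + 4*A^-8 - 3*A^-12 + 2*A^-16 - A^-20.
Substitute A = t^(-1/4), i.e. A^e → t^(-e/4): V(t) = -t^5 + 2*t^4 - 3*t^3 + 4*t^2 - 4*t + 5 - 3*t^-1 + 2*t^-2 - t^-3

Answer: -t^5 + 2*t^4 - 3*t^3 + 4*t^2 - 4*t + 5 - 3*t^-1 + 2*t^-2 - t^-3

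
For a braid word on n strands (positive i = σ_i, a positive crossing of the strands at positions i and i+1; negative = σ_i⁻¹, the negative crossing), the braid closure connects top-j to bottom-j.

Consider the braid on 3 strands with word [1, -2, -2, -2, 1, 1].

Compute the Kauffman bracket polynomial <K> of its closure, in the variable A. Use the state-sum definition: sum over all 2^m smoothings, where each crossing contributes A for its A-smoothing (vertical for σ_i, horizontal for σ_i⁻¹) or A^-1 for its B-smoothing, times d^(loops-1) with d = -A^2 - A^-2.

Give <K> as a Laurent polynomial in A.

Braid: s1 s2^-1 s2^-1 s2^-1 s1 s1 on 3 strands, 6 crossings.
Writhe w = (#positive) - (#negative) = 3 - 3 = 0.
Computing the Kauffman bracket via state sum. There are 2^6 = 64 states.
Smooth each crossing (0=||, 1=⌣⌢); contribution A^(Σ sign_k(1-2s_k)) * d^(L-1).
Tabulate the states by total A-exponent and number of loops L (A-exp: L × count):
  A^6: L=4 ×1
  A^4: L=3 ×6
  A^2: L=2 ×12, L=4 ×3
  A^0: L=1 ×9, L=3 ×10, L=5 ×1
  A^-2: L=2 ×12, L=4 ×3
  A^-4: L=3 ×6
  A^-6: L=4 ×1
Each group contributes A^e * Σ count * d^(L-1):
Powers of d = -A^2 - A^-2: d^2 = A^4 + 2 + A^-4; d^3 = -A^6 - 3*A^2 - 3*A^-2 - A^-6; d^4 = A^8 + 4*A^4 + 6 + 4*A^-4 + A^-8.
  A^6 * (d^3) = -A^12 - 3*A^8 - 3*A^4 - 1
  A^4 * (6*d^2) = 6*A^8 + 12*A^4 + 6
  A^2 * (12*d + 3*d^3) = -3*A^8 - 21*A^4 - 21 - 3*A^-4
  A^0 * (9 + 10*d^2 + d^4) = A^8 + 14*A^4 + 35 + 14*A^-4 + A^-8
  A^-2 * (12*d + 3*d^3) = -3*A^4 - 21 - 21*A^-4 - 3*A^-8
  A^-4 * (6*d^2) = 6 + 12*A^-4 + 6*A^-8
  A^-6 * (d^3) = -1 - 3*A^-4 - 3*A^-8 - A^-12
Summing the groups: <K> = -A^12 + A^8 - A^4 + 3 - A^-4 + A^-8 - A^-12

Answer: -A^12 + A^8 - A^4 + 3 - A^-4 + A^-8 - A^-12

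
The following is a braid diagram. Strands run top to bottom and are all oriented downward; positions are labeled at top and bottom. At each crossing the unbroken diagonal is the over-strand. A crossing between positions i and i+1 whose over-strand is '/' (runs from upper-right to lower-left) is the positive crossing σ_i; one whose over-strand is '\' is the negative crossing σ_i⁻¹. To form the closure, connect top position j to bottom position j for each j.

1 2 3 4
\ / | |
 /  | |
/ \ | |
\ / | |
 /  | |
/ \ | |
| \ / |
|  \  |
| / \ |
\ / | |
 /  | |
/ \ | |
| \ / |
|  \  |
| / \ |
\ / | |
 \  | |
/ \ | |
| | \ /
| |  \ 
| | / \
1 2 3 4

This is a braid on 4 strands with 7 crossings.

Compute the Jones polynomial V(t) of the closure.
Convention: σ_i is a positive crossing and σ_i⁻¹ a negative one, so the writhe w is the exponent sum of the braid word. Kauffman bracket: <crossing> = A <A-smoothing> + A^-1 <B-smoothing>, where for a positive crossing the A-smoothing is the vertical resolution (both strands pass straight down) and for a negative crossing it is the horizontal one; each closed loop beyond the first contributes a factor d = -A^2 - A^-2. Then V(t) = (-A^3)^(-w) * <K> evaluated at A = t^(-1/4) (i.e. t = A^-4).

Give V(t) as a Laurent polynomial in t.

Reading the diagram top to bottom ('/'-over between positions i,i+1 = s_i, '\'-over = s_i^-1): braid word = s1 s1 s2^-1 s1 s2^-1 s1^-1 s3^-1.
The presented braid s1 s1 s2^-1 s1 s2^-1 s1^-1 s3^-1 on 4 strands reduces by inverse Markov moves (closure unchanged at each step):
  Destabilize: the word has the form β·s3^-1 where s3^-1 occurs only as the final letter (β ∈ B_3); drop it and the last strand → 3 strands.
  Deconjugate: the word is γ·β·γ⁻¹ with γ = s1 (prefix) and γ⁻¹ = s1^-1 (suffix); strip both.
Reduced to β = s1 s2^-1 s1 s2^-1 on 3 strands, 4 crossings.
Compute on β:
Braid: s1 s2^-1 s1 s2^-1 on 3 strands, 4 crossings.
Writhe w = (#positive) - (#negative) = 2 - 2 = 0.
Computing the Kauffman bracket via state sum. There are 2^4 = 16 states.
For each crossing: s=0 is the vertical smoothing, s=1 horizontal. Crossing k contributes A^(sign_k * (1 - 2*s_k)); loop factor d = -A^2 - A^-2.
  state 0000: A-exp=+0, loops=3, term = A^0 * d^2
  state 0001: A-exp=+2, loops=2, term = A^2 * d^1
  state 0010: A-exp=-2, loops=2, term = A^-2 * d^1
  state 0011: A-exp=+0, loops=1, term = A^0 * d^0
  state 0100: A-exp=+2, loops=2, term = A^2 * d^1
  state 0101: A-exp=+4, loops=3, term = A^4 * d^2
  state 0110: A-exp=+0, loops=1, term = A^0 * d^0
  state 0111: A-exp=+2, loops=2, term = A^2 * d^1
  state 1000: A-exp=-2, loops=2, term = A^-2 * d^1
  state 1001: A-exp=+0, loops=1, term = A^0 * d^0
  state 1010: A-exp=-4, loops=3, term = A^-4 * d^2
  state 1011: A-exp=-2, loops=2, term = A^-2 * d^1
  state 1100: A-exp=+0, loops=1, term = A^0 * d^0
  state 1101: A-exp=+2, loops=2, term = A^2 * d^1
  state 1110: A-exp=-2, loops=2, term = A^-2 * d^1
  state 1111: A-exp=+0, loops=1, term = A^0 * d^0
Collect the terms by A-exponent (count of states per loop number):
Powers of d = -A^2 - A^-2: d^2 = A^4 + 2 + A^-4.
  A^4 * (d^2) = A^8 + 2*A^4 + 1
  A^2 * (4*d) = -4*A^4 - 4
  A^0 * (5 + d^2) = A^4 + 7 + A^-4
  A^-2 * (4*d) = -4 - 4*A^-4
  A^-4 * (d^2) = 1 + 2*A^-4 + A^-8
Summing the groups: <K> = A^8 - A^4 + 1 - A^-4 + A^-8
Normalise by the writhe: (-A^3)^(-w) = (-A^3)^(0) = 1, so f(A) = 1 * <K> = A^8 - A^4 + 1 - A^-4 + A^-8.
Substitute A = t^(-1/4), i.e. A^e → t^(-e/4): V(t) = t^2 - t + 1 - t^-1 + t^-2

Answer: t^2 - t + 1 - t^-1 + t^-2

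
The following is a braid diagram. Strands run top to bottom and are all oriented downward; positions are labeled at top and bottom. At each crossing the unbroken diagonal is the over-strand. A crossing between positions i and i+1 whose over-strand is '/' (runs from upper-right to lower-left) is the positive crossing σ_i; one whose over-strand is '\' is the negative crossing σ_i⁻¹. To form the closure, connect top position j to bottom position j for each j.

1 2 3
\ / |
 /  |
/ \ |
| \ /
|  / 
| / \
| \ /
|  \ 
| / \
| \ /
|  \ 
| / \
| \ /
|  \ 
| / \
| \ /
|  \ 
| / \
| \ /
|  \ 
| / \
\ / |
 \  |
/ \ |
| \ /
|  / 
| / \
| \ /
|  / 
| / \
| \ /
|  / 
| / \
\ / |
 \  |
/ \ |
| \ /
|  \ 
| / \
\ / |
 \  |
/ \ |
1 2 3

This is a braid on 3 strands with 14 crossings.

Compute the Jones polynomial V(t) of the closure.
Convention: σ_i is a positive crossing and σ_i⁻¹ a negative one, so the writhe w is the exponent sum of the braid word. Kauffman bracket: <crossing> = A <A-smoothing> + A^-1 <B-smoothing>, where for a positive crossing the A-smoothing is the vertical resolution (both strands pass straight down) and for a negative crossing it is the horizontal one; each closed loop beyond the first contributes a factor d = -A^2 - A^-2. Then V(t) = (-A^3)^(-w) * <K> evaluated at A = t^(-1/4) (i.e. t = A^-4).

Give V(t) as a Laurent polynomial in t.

Reading the diagram top to bottom ('/'-over between positions i,i+1 = s_i, '\'-over = s_i^-1): braid word = s1 s2 s2^-1 s2^-1 s2^-1 s2^-1 s2^-1 s1^-1 s2 s2 s2 s1^-1 s2^-1 s1^-1.
The presented braid s1 s2 s2^-1 s2^-1 s2^-1 s2^-1 s2^-1 s1^-1 s2 s2 s2 s1^-1 s2^-1 s1^-1 on 3 strands reduces by inverse Markov moves (closure unchanged at each step):
  Deconjugate: the word is γ·β·γ⁻¹ with γ = s1 s2 (prefix) and γ⁻¹ = s2^-1 s1^-1 (suffix); strip both.
Reduced to β = s2^-1 s2^-1 s2^-1 s2^-1 s2^-1 s1^-1 s2 s2 s2 s1^-1 on 3 strands, 10 crossings.
Compute on β:
Braid: s2^-1 s2^-1 s2^-1 s2^-1 s2^-1 s1^-1 s2 s2 s2 s1^-1 on 3 strands, 10 crossings.
Writhe w = (#positive) - (#negative) = 3 - 7 = -4.
State-sum expansion of <K>. There are 2^10 = 1024 states.
Smooth each crossing (0=||, 1=⌣⌢); contribution A^(Σ sign_k(1-2s_k)) * d^(L-1).
Tabulate the states by total A-exponent and number of loops L (A-exp: L × count):
  A^10: L=6 ×1
  A^8: L=5 ×10
  A^6: L=4 ×35, L=6 ×10
  A^4: L=3 ×60, L=5 ×50, L=7 ×10
  A^2: L=2 ×55, L=4 ×100, L=6 ×50, L=8 ×5
  A^0: L=1 ×25, L=3 ×101, L=5 ×100, L=7 ×25, L=9 ×1
  A^-2: L=2 ×55, L=4 ×100, L=6 ×50, L=8 ×5
  A^-4: L=1 ×6, L=3 ×54, L=5 ×50, L=7 ×10
  A^-6: L=2 ×9, L=4 ×26, L=6 ×10
  A^-8: L=3 ×5, L=5 ×5
  A^-10: L=4 ×1
Each group contributes A^e * Σ count * d^(L-1):
Powers of d = -A^2 - A^-2: d^2 = A^4 + 2 + A^-4; d^3 = -A^6 - 3*A^2 - 3*A^-2 - A^-6; d^4 = A^8 + 4*A^4 + 6 + 4*A^-4 + A^-8; d^5 = -A^10 - 5*A^6 - 10*A^2 - 10*A^-2 - 5*A^-6 - A^-10; d^6 = A^12 + 6*A^8 + 15*A^4 + 20 + 15*A^-4 + 6*A^-8 + A^-12; d^7 = -A^14 - 7*A^10 - 21*A^6 - 35*A^2 - 35*A^-2 - 21*A^-6 - 7*A^-10 - A^-14; d^8 = A^16 + 8*A^12 + 28*A^8 + 56*A^4 + 70 + 56*A^-4 + 28*A^-8 + 8*A^-12 + A^-16.
  A^10 * (d^5) = -A^20 - 5*A^16 - 10*A^12 - 10*A^8 - 5*A^4 - 1
  A^8 * (10*d^4) = 10*A^16 + 40*A^12 + 60*A^8 + 40*A^4 + 10
  A^6 * (35*d^3 + 10*d^5) = -10*A^16 - 85*A^12 - 205*A^8 - 205*A^4 - 85 - 10*A^-4
  A^4 * (60*d^2 + 50*d^4 + 10*d^6) = 10*A^16 + 110*A^12 + 410*A^8 + 620*A^4 + 410 + 110*A^-4 + 10*A^-8
  A^2 * (55*d + 100*d^3 + 50*d^5 + 5*d^7) = -5*A^16 - 85*A^12 - 455*A^8 - 1030*A^4 - 1030 - 455*A^-4 - 85*A^-8 - 5*A^-12
  A^0 * (25 + 101*d^2 + 100*d^4 + 25*d^6 + d^8) = A^16 + 33*A^12 + 278*A^8 + 932*A^4 + 1397 + 932*A^-4 + 278*A^-8 + 33*A^-12 + A^-16
  A^-2 * (55*d + 100*d^3 + 50*d^5 + 5*d^7) = -5*A^12 - 85*A^8 - 455*A^4 - 1030 - 1030*A^-4 - 455*A^-8 - 85*A^-12 - 5*A^-16
  A^-4 * (6 + 54*d^2 + 50*d^4 + 10*d^6) = 10*A^8 + 110*A^4 + 404 + 614*A^-4 + 404*A^-8 + 110*A^-12 + 10*A^-16
  A^-6 * (9*d + 26*d^3 + 10*d^5) = -10*A^4 - 76 - 187*A^-4 - 187*A^-8 - 76*A^-12 - 10*A^-16
  A^-8 * (5*d^2 + 5*d^4) = 5 + 25*A^-4 + 40*A^-8 + 25*A^-12 + 5*A^-16
  A^-10 * (d^3) = -A^-4 - 3*A^-8 - 3*A^-12 - A^-16
Summing the groups: <K> = -A^20 + A^16 - 2*A^12 + 3*A^8 - 3*A^4 + 4 - 2*A^-4 + 2*A^-8 - A^-12
Normalise by the writhe: (-A^3)^(-w) = (-A^3)^(4) = A^12, so f(A) = A^12 * <K> = -A^32 + A^28 - 2*A^24 + 3*A^20 - 3*A^16 + 4*A^12 - 2*A^8 + 2*A^4 - 1.
Substitute A = t^(-1/4), i.e. A^e → t^(-e/4): V(t) = -1 + 2*t^-1 - 2*t^-2 + 4*t^-3 - 3*t^-4 + 3*t^-5 - 2*t^-6 + t^-7 - t^-8

Answer: -1 + 2*t^-1 - 2*t^-2 + 4*t^-3 - 3*t^-4 + 3*t^-5 - 2*t^-6 + t^-7 - t^-8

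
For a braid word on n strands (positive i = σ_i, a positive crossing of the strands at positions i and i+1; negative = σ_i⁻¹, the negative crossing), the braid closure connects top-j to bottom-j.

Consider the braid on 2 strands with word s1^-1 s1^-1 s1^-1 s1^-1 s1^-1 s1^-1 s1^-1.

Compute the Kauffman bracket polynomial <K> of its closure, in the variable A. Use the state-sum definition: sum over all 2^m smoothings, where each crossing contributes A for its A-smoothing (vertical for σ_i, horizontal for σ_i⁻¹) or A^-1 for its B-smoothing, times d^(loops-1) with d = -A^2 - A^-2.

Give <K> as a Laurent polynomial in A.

Braid: s1^-1 s1^-1 s1^-1 s1^-1 s1^-1 s1^-1 s1^-1 on 2 strands, 7 crossings.
Writhe w = (#positive) - (#negative) = 0 - 7 = -7.
Enumerate smoothing states for the bracket polynomial. There are 2^7 = 128 states.
Smooth each crossing (0=||, 1=⌣⌢); contribution A^(Σ sign_k(1-2s_k)) * d^(L-1).
Tabulate the states by total A-exponent and number of loops L (A-exp: L × count):
  A^7: L=7 ×1
  A^5: L=6 ×7
  A^3: L=5 ×21
  A^1: L=4 ×35
  A^-1: L=3 ×35
  A^-3: L=2 ×21
  A^-5: L=1 ×7
  A^-7: L=2 ×1
Each group contributes A^e * Σ count * d^(L-1):
Powers of d = -A^2 - A^-2: d^2 = A^4 + 2 + A^-4; d^3 = -A^6 - 3*A^2 - 3*A^-2 - A^-6; d^4 = A^8 + 4*A^4 + 6 + 4*A^-4 + A^-8; d^5 = -A^10 - 5*A^6 - 10*A^2 - 10*A^-2 - 5*A^-6 - A^-10; d^6 = A^12 + 6*A^8 + 15*A^4 + 20 + 15*A^-4 + 6*A^-8 + A^-12.
  A^7 * (d^6) = A^19 + 6*A^15 + 15*A^11 + 20*A^7 + 15*A^3 + 6*A^-1 + A^-5
  A^5 * (7*d^5) = -7*A^15 - 35*A^11 - 70*A^7 - 70*A^3 - 35*A^-1 - 7*A^-5
  A^3 * (21*d^4) = 21*A^11 + 84*A^7 + 126*A^3 + 84*A^-1 + 21*A^-5
  A^1 * (35*d^3) = -35*A^7 - 105*A^3 - 105*A^-1 - 35*A^-5
  A^-1 * (35*d^2) = 35*A^3 + 70*A^-1 + 35*A^-5
  A^-3 * (21*d) = -21*A^-1 - 21*A^-5
  A^-5 * (7) = 7*A^-5
  A^-7 * (d) = -A^-5 - A^-9
Summing the groups: <K> = A^19 - A^15 + A^11 - A^7 + A^3 - A^-1 - A^-9

Answer: A^19 - A^15 + A^11 - A^7 + A^3 - A^-1 - A^-9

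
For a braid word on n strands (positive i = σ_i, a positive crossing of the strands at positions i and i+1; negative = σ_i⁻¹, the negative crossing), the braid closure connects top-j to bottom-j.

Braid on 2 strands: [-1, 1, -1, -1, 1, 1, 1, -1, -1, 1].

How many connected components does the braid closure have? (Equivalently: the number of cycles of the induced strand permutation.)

2

Derivation:
Track the strand permutation on 2 strands, starting from identity.
  step 1: s1^-1 swaps positions 1,2 -> [2 1]
  step 2: s1 swaps positions 1,2 -> [1 2]
  step 3: s1^-1 swaps positions 1,2 -> [2 1]
  step 4: s1^-1 swaps positions 1,2 -> [1 2]
  step 5: s1 swaps positions 1,2 -> [2 1]
  step 6: s1 swaps positions 1,2 -> [1 2]
  step 7: s1 swaps positions 1,2 -> [2 1]
  step 8: s1^-1 swaps positions 1,2 -> [1 2]
  step 9: s1^-1 swaps positions 1,2 -> [2 1]
  step 10: s1 swaps positions 1,2 -> [1 2]
Final permutation (position -> original strand): [1 2]
Closure components = cycle count of this permutation = 2.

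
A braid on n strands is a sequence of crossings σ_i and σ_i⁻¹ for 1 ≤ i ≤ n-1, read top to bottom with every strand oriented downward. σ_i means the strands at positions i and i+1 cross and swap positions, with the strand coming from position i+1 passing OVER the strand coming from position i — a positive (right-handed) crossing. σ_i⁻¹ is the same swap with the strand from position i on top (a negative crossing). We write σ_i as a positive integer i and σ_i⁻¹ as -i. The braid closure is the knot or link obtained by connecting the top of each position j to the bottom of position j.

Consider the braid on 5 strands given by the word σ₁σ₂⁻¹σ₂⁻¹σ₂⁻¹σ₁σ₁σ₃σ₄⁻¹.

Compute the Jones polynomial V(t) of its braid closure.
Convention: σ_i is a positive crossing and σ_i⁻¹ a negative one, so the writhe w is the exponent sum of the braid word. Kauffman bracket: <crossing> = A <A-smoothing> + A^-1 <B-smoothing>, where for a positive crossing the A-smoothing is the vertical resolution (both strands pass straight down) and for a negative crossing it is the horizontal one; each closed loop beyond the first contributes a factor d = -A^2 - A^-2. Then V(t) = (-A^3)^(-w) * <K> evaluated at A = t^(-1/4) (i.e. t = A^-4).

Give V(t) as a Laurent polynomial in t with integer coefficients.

-t^3 + t^2 - t + 3 - t^-1 + t^-2 - t^-3

Derivation:
The presented braid s1 s2^-1 s2^-1 s2^-1 s1 s1 s3 s4^-1 on 5 strands reduces by inverse Markov moves (closure unchanged at each step):
  Destabilize: the word has the form β·s4^-1 where s4^-1 occurs only as the final letter (β ∈ B_4); drop it and the last strand → 4 strands.
  Destabilize: the word has the form β·s3 where s3 occurs only as the final letter (β ∈ B_3); drop it and the last strand → 3 strands.
Reduced to β = s1 s2^-1 s2^-1 s2^-1 s1 s1 on 3 strands, 6 crossings.
Compute on β:
Braid: s1 s2^-1 s2^-1 s2^-1 s1 s1 on 3 strands, 6 crossings.
Writhe w = (#positive) - (#negative) = 3 - 3 = 0.
State-sum expansion of <K>. There are 2^6 = 64 states.
Smooth each crossing (0=||, 1=⌣⌢); contribution A^(Σ sign_k(1-2s_k)) * d^(L-1).
Tabulate the states by total A-exponent and number of loops L (A-exp: L × count):
  A^6: L=4 ×1
  A^4: L=3 ×6
  A^2: L=2 ×12, L=4 ×3
  A^0: L=1 ×9, L=3 ×10, L=5 ×1
  A^-2: L=2 ×12, L=4 ×3
  A^-4: L=3 ×6
  A^-6: L=4 ×1
Each group contributes A^e * Σ count * d^(L-1):
Powers of d = -A^2 - A^-2: d^2 = A^4 + 2 + A^-4; d^3 = -A^6 - 3*A^2 - 3*A^-2 - A^-6; d^4 = A^8 + 4*A^4 + 6 + 4*A^-4 + A^-8.
  A^6 * (d^3) = -A^12 - 3*A^8 - 3*A^4 - 1
  A^4 * (6*d^2) = 6*A^8 + 12*A^4 + 6
  A^2 * (12*d + 3*d^3) = -3*A^8 - 21*A^4 - 21 - 3*A^-4
  A^0 * (9 + 10*d^2 + d^4) = A^8 + 14*A^4 + 35 + 14*A^-4 + A^-8
  A^-2 * (12*d + 3*d^3) = -3*A^4 - 21 - 21*A^-4 - 3*A^-8
  A^-4 * (6*d^2) = 6 + 12*A^-4 + 6*A^-8
  A^-6 * (d^3) = -1 - 3*A^-4 - 3*A^-8 - A^-12
Summing the groups: <K> = -A^12 + A^8 - A^4 + 3 - A^-4 + A^-8 - A^-12
Normalise by the writhe: (-A^3)^(-w) = (-A^3)^(0) = 1, so f(A) = 1 * <K> = -A^12 + A^8 - A^4 + 3 - A^-4 + A^-8 - A^-12.
Substitute A = t^(-1/4), i.e. A^e → t^(-e/4): V(t) = -t^3 + t^2 - t + 3 - t^-1 + t^-2 - t^-3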